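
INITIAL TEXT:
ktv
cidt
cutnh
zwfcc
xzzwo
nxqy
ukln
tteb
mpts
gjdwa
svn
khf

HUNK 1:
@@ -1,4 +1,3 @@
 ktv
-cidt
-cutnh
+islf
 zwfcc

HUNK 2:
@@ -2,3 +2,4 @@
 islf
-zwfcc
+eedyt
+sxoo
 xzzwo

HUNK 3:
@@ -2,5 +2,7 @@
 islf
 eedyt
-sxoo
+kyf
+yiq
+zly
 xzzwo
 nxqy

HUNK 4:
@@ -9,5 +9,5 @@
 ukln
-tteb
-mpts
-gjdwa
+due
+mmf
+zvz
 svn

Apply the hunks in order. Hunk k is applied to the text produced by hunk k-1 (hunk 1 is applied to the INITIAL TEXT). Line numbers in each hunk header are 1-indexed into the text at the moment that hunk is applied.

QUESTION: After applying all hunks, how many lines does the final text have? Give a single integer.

Hunk 1: at line 1 remove [cidt,cutnh] add [islf] -> 11 lines: ktv islf zwfcc xzzwo nxqy ukln tteb mpts gjdwa svn khf
Hunk 2: at line 2 remove [zwfcc] add [eedyt,sxoo] -> 12 lines: ktv islf eedyt sxoo xzzwo nxqy ukln tteb mpts gjdwa svn khf
Hunk 3: at line 2 remove [sxoo] add [kyf,yiq,zly] -> 14 lines: ktv islf eedyt kyf yiq zly xzzwo nxqy ukln tteb mpts gjdwa svn khf
Hunk 4: at line 9 remove [tteb,mpts,gjdwa] add [due,mmf,zvz] -> 14 lines: ktv islf eedyt kyf yiq zly xzzwo nxqy ukln due mmf zvz svn khf
Final line count: 14

Answer: 14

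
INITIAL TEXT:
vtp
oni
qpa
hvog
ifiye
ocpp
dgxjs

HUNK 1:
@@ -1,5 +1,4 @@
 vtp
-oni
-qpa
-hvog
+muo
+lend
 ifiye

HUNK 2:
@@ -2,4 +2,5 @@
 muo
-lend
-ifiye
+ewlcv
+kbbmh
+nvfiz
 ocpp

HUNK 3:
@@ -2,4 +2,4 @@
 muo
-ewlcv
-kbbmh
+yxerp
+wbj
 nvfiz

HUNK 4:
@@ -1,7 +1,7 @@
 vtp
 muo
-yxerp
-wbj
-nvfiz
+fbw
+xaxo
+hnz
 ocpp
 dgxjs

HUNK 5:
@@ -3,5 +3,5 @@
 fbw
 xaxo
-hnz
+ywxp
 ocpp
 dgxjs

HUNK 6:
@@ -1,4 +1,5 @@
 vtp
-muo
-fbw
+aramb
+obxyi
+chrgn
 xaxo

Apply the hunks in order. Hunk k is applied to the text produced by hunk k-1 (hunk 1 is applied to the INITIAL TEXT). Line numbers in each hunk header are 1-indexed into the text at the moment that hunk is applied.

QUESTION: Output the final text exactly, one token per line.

Answer: vtp
aramb
obxyi
chrgn
xaxo
ywxp
ocpp
dgxjs

Derivation:
Hunk 1: at line 1 remove [oni,qpa,hvog] add [muo,lend] -> 6 lines: vtp muo lend ifiye ocpp dgxjs
Hunk 2: at line 2 remove [lend,ifiye] add [ewlcv,kbbmh,nvfiz] -> 7 lines: vtp muo ewlcv kbbmh nvfiz ocpp dgxjs
Hunk 3: at line 2 remove [ewlcv,kbbmh] add [yxerp,wbj] -> 7 lines: vtp muo yxerp wbj nvfiz ocpp dgxjs
Hunk 4: at line 1 remove [yxerp,wbj,nvfiz] add [fbw,xaxo,hnz] -> 7 lines: vtp muo fbw xaxo hnz ocpp dgxjs
Hunk 5: at line 3 remove [hnz] add [ywxp] -> 7 lines: vtp muo fbw xaxo ywxp ocpp dgxjs
Hunk 6: at line 1 remove [muo,fbw] add [aramb,obxyi,chrgn] -> 8 lines: vtp aramb obxyi chrgn xaxo ywxp ocpp dgxjs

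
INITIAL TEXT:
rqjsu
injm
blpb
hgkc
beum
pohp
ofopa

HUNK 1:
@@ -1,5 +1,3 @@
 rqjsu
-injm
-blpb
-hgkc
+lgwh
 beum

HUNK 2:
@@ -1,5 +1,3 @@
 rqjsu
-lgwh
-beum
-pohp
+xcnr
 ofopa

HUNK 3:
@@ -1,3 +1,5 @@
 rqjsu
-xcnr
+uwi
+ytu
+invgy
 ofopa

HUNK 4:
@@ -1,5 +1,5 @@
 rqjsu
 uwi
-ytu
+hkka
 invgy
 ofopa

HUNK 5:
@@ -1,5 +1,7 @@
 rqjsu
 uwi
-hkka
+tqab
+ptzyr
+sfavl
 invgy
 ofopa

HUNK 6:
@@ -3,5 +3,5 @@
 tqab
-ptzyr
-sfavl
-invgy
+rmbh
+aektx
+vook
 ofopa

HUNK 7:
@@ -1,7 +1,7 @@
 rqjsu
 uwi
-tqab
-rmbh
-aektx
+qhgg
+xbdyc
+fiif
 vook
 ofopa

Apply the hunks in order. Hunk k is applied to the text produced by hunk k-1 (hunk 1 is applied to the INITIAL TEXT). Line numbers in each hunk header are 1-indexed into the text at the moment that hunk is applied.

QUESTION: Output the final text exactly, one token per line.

Hunk 1: at line 1 remove [injm,blpb,hgkc] add [lgwh] -> 5 lines: rqjsu lgwh beum pohp ofopa
Hunk 2: at line 1 remove [lgwh,beum,pohp] add [xcnr] -> 3 lines: rqjsu xcnr ofopa
Hunk 3: at line 1 remove [xcnr] add [uwi,ytu,invgy] -> 5 lines: rqjsu uwi ytu invgy ofopa
Hunk 4: at line 1 remove [ytu] add [hkka] -> 5 lines: rqjsu uwi hkka invgy ofopa
Hunk 5: at line 1 remove [hkka] add [tqab,ptzyr,sfavl] -> 7 lines: rqjsu uwi tqab ptzyr sfavl invgy ofopa
Hunk 6: at line 3 remove [ptzyr,sfavl,invgy] add [rmbh,aektx,vook] -> 7 lines: rqjsu uwi tqab rmbh aektx vook ofopa
Hunk 7: at line 1 remove [tqab,rmbh,aektx] add [qhgg,xbdyc,fiif] -> 7 lines: rqjsu uwi qhgg xbdyc fiif vook ofopa

Answer: rqjsu
uwi
qhgg
xbdyc
fiif
vook
ofopa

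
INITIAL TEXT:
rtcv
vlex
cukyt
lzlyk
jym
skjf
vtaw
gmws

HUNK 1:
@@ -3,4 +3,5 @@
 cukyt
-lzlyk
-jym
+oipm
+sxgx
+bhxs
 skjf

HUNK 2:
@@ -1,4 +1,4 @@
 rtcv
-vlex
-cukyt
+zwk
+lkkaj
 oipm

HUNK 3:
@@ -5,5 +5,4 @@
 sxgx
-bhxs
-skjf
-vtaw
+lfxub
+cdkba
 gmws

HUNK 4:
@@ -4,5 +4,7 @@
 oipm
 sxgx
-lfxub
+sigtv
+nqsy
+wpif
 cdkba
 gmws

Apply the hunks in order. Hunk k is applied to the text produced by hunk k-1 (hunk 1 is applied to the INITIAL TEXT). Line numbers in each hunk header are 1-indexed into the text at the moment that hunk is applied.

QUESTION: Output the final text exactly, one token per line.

Hunk 1: at line 3 remove [lzlyk,jym] add [oipm,sxgx,bhxs] -> 9 lines: rtcv vlex cukyt oipm sxgx bhxs skjf vtaw gmws
Hunk 2: at line 1 remove [vlex,cukyt] add [zwk,lkkaj] -> 9 lines: rtcv zwk lkkaj oipm sxgx bhxs skjf vtaw gmws
Hunk 3: at line 5 remove [bhxs,skjf,vtaw] add [lfxub,cdkba] -> 8 lines: rtcv zwk lkkaj oipm sxgx lfxub cdkba gmws
Hunk 4: at line 4 remove [lfxub] add [sigtv,nqsy,wpif] -> 10 lines: rtcv zwk lkkaj oipm sxgx sigtv nqsy wpif cdkba gmws

Answer: rtcv
zwk
lkkaj
oipm
sxgx
sigtv
nqsy
wpif
cdkba
gmws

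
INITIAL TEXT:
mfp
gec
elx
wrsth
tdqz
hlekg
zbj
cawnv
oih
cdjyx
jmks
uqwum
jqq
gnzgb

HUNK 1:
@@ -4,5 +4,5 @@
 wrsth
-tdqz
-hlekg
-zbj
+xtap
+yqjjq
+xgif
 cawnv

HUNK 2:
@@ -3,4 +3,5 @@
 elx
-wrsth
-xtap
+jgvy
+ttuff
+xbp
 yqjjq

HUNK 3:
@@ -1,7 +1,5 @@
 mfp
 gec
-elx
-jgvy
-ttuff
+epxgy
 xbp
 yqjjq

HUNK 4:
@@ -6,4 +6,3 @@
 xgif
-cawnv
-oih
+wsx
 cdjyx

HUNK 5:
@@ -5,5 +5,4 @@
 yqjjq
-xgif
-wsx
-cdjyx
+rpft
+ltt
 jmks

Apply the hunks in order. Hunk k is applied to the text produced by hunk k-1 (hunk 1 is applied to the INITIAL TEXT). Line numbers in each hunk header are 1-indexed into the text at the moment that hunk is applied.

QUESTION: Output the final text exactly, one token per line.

Answer: mfp
gec
epxgy
xbp
yqjjq
rpft
ltt
jmks
uqwum
jqq
gnzgb

Derivation:
Hunk 1: at line 4 remove [tdqz,hlekg,zbj] add [xtap,yqjjq,xgif] -> 14 lines: mfp gec elx wrsth xtap yqjjq xgif cawnv oih cdjyx jmks uqwum jqq gnzgb
Hunk 2: at line 3 remove [wrsth,xtap] add [jgvy,ttuff,xbp] -> 15 lines: mfp gec elx jgvy ttuff xbp yqjjq xgif cawnv oih cdjyx jmks uqwum jqq gnzgb
Hunk 3: at line 1 remove [elx,jgvy,ttuff] add [epxgy] -> 13 lines: mfp gec epxgy xbp yqjjq xgif cawnv oih cdjyx jmks uqwum jqq gnzgb
Hunk 4: at line 6 remove [cawnv,oih] add [wsx] -> 12 lines: mfp gec epxgy xbp yqjjq xgif wsx cdjyx jmks uqwum jqq gnzgb
Hunk 5: at line 5 remove [xgif,wsx,cdjyx] add [rpft,ltt] -> 11 lines: mfp gec epxgy xbp yqjjq rpft ltt jmks uqwum jqq gnzgb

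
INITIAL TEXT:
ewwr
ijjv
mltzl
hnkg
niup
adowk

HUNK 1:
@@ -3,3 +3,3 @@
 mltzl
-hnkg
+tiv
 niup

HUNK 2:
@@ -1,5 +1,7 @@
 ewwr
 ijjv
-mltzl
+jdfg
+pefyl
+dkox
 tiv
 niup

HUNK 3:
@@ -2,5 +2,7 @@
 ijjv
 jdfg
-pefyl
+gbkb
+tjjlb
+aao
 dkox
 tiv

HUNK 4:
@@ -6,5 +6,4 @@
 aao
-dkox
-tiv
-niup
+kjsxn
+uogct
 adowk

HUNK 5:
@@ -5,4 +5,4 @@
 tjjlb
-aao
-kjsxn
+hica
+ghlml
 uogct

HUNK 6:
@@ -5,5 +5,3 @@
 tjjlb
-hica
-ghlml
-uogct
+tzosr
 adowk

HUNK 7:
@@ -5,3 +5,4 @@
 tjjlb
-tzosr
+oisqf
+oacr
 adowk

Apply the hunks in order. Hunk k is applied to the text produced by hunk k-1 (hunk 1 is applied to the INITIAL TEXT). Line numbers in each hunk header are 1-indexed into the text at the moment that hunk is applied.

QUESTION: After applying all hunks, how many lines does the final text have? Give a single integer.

Hunk 1: at line 3 remove [hnkg] add [tiv] -> 6 lines: ewwr ijjv mltzl tiv niup adowk
Hunk 2: at line 1 remove [mltzl] add [jdfg,pefyl,dkox] -> 8 lines: ewwr ijjv jdfg pefyl dkox tiv niup adowk
Hunk 3: at line 2 remove [pefyl] add [gbkb,tjjlb,aao] -> 10 lines: ewwr ijjv jdfg gbkb tjjlb aao dkox tiv niup adowk
Hunk 4: at line 6 remove [dkox,tiv,niup] add [kjsxn,uogct] -> 9 lines: ewwr ijjv jdfg gbkb tjjlb aao kjsxn uogct adowk
Hunk 5: at line 5 remove [aao,kjsxn] add [hica,ghlml] -> 9 lines: ewwr ijjv jdfg gbkb tjjlb hica ghlml uogct adowk
Hunk 6: at line 5 remove [hica,ghlml,uogct] add [tzosr] -> 7 lines: ewwr ijjv jdfg gbkb tjjlb tzosr adowk
Hunk 7: at line 5 remove [tzosr] add [oisqf,oacr] -> 8 lines: ewwr ijjv jdfg gbkb tjjlb oisqf oacr adowk
Final line count: 8

Answer: 8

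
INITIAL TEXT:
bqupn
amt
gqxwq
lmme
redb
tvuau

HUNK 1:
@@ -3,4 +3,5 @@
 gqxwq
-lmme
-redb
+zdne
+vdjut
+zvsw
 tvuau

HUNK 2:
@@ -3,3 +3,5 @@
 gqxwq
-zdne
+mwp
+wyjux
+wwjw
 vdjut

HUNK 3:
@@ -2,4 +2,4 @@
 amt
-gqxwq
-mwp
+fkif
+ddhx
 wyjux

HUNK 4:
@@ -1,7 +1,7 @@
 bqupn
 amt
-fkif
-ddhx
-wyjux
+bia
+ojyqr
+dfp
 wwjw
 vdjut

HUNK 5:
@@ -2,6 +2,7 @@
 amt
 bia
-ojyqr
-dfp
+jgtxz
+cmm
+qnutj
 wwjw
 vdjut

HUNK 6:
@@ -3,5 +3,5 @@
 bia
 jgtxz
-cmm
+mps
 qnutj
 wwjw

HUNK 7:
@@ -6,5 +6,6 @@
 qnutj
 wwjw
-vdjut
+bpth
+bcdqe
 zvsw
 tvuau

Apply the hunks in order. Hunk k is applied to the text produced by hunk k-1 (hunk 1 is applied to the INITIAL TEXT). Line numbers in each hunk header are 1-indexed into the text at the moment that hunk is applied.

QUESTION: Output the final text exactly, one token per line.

Answer: bqupn
amt
bia
jgtxz
mps
qnutj
wwjw
bpth
bcdqe
zvsw
tvuau

Derivation:
Hunk 1: at line 3 remove [lmme,redb] add [zdne,vdjut,zvsw] -> 7 lines: bqupn amt gqxwq zdne vdjut zvsw tvuau
Hunk 2: at line 3 remove [zdne] add [mwp,wyjux,wwjw] -> 9 lines: bqupn amt gqxwq mwp wyjux wwjw vdjut zvsw tvuau
Hunk 3: at line 2 remove [gqxwq,mwp] add [fkif,ddhx] -> 9 lines: bqupn amt fkif ddhx wyjux wwjw vdjut zvsw tvuau
Hunk 4: at line 1 remove [fkif,ddhx,wyjux] add [bia,ojyqr,dfp] -> 9 lines: bqupn amt bia ojyqr dfp wwjw vdjut zvsw tvuau
Hunk 5: at line 2 remove [ojyqr,dfp] add [jgtxz,cmm,qnutj] -> 10 lines: bqupn amt bia jgtxz cmm qnutj wwjw vdjut zvsw tvuau
Hunk 6: at line 3 remove [cmm] add [mps] -> 10 lines: bqupn amt bia jgtxz mps qnutj wwjw vdjut zvsw tvuau
Hunk 7: at line 6 remove [vdjut] add [bpth,bcdqe] -> 11 lines: bqupn amt bia jgtxz mps qnutj wwjw bpth bcdqe zvsw tvuau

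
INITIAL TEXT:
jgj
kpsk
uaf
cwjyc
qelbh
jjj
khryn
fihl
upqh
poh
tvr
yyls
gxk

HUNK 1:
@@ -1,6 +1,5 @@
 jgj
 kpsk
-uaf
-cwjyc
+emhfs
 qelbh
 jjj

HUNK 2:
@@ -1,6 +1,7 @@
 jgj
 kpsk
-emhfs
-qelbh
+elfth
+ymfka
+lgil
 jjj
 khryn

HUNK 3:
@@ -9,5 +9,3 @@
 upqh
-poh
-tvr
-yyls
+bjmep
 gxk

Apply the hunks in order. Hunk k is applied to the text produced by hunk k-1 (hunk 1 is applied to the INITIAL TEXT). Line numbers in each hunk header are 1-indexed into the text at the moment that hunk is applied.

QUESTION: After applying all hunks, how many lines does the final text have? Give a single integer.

Hunk 1: at line 1 remove [uaf,cwjyc] add [emhfs] -> 12 lines: jgj kpsk emhfs qelbh jjj khryn fihl upqh poh tvr yyls gxk
Hunk 2: at line 1 remove [emhfs,qelbh] add [elfth,ymfka,lgil] -> 13 lines: jgj kpsk elfth ymfka lgil jjj khryn fihl upqh poh tvr yyls gxk
Hunk 3: at line 9 remove [poh,tvr,yyls] add [bjmep] -> 11 lines: jgj kpsk elfth ymfka lgil jjj khryn fihl upqh bjmep gxk
Final line count: 11

Answer: 11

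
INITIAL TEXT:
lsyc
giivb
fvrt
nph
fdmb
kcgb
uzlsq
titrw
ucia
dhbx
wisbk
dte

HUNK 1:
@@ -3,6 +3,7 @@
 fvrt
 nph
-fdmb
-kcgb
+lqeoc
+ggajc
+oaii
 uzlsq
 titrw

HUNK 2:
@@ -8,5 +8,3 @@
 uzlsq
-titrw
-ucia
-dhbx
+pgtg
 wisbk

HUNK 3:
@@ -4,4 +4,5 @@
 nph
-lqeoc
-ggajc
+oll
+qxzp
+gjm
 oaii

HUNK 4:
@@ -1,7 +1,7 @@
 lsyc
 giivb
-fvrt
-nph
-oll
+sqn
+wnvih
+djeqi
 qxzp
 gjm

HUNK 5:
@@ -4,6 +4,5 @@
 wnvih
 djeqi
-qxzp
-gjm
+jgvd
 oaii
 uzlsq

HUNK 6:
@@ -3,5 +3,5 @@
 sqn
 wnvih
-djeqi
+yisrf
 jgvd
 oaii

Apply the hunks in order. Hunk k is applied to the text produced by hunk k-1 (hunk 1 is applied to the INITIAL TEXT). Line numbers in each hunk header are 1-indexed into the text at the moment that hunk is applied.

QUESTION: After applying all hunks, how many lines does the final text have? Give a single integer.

Answer: 11

Derivation:
Hunk 1: at line 3 remove [fdmb,kcgb] add [lqeoc,ggajc,oaii] -> 13 lines: lsyc giivb fvrt nph lqeoc ggajc oaii uzlsq titrw ucia dhbx wisbk dte
Hunk 2: at line 8 remove [titrw,ucia,dhbx] add [pgtg] -> 11 lines: lsyc giivb fvrt nph lqeoc ggajc oaii uzlsq pgtg wisbk dte
Hunk 3: at line 4 remove [lqeoc,ggajc] add [oll,qxzp,gjm] -> 12 lines: lsyc giivb fvrt nph oll qxzp gjm oaii uzlsq pgtg wisbk dte
Hunk 4: at line 1 remove [fvrt,nph,oll] add [sqn,wnvih,djeqi] -> 12 lines: lsyc giivb sqn wnvih djeqi qxzp gjm oaii uzlsq pgtg wisbk dte
Hunk 5: at line 4 remove [qxzp,gjm] add [jgvd] -> 11 lines: lsyc giivb sqn wnvih djeqi jgvd oaii uzlsq pgtg wisbk dte
Hunk 6: at line 3 remove [djeqi] add [yisrf] -> 11 lines: lsyc giivb sqn wnvih yisrf jgvd oaii uzlsq pgtg wisbk dte
Final line count: 11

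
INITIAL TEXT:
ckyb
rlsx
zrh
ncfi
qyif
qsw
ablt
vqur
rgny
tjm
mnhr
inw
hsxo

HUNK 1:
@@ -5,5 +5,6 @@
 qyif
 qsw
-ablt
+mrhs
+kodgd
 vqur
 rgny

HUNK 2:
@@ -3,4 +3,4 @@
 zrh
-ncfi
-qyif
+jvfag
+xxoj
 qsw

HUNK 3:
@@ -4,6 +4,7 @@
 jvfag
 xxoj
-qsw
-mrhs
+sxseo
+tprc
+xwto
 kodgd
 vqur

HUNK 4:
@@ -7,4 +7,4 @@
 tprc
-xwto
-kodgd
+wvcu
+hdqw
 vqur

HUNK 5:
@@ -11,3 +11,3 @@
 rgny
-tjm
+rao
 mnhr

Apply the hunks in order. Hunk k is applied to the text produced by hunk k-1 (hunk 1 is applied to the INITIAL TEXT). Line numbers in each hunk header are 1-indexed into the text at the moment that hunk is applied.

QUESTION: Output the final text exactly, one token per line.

Hunk 1: at line 5 remove [ablt] add [mrhs,kodgd] -> 14 lines: ckyb rlsx zrh ncfi qyif qsw mrhs kodgd vqur rgny tjm mnhr inw hsxo
Hunk 2: at line 3 remove [ncfi,qyif] add [jvfag,xxoj] -> 14 lines: ckyb rlsx zrh jvfag xxoj qsw mrhs kodgd vqur rgny tjm mnhr inw hsxo
Hunk 3: at line 4 remove [qsw,mrhs] add [sxseo,tprc,xwto] -> 15 lines: ckyb rlsx zrh jvfag xxoj sxseo tprc xwto kodgd vqur rgny tjm mnhr inw hsxo
Hunk 4: at line 7 remove [xwto,kodgd] add [wvcu,hdqw] -> 15 lines: ckyb rlsx zrh jvfag xxoj sxseo tprc wvcu hdqw vqur rgny tjm mnhr inw hsxo
Hunk 5: at line 11 remove [tjm] add [rao] -> 15 lines: ckyb rlsx zrh jvfag xxoj sxseo tprc wvcu hdqw vqur rgny rao mnhr inw hsxo

Answer: ckyb
rlsx
zrh
jvfag
xxoj
sxseo
tprc
wvcu
hdqw
vqur
rgny
rao
mnhr
inw
hsxo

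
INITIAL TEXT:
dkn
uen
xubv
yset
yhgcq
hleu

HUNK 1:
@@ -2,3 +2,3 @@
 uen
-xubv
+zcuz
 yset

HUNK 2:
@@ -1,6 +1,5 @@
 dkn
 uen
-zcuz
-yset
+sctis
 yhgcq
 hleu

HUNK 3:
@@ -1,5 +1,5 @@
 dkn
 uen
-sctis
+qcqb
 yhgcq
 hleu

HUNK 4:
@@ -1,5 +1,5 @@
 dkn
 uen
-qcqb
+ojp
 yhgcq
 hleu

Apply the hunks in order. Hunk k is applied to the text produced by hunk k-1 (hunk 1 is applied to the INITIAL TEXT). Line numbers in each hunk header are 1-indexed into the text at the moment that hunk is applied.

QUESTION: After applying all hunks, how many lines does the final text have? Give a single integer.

Answer: 5

Derivation:
Hunk 1: at line 2 remove [xubv] add [zcuz] -> 6 lines: dkn uen zcuz yset yhgcq hleu
Hunk 2: at line 1 remove [zcuz,yset] add [sctis] -> 5 lines: dkn uen sctis yhgcq hleu
Hunk 3: at line 1 remove [sctis] add [qcqb] -> 5 lines: dkn uen qcqb yhgcq hleu
Hunk 4: at line 1 remove [qcqb] add [ojp] -> 5 lines: dkn uen ojp yhgcq hleu
Final line count: 5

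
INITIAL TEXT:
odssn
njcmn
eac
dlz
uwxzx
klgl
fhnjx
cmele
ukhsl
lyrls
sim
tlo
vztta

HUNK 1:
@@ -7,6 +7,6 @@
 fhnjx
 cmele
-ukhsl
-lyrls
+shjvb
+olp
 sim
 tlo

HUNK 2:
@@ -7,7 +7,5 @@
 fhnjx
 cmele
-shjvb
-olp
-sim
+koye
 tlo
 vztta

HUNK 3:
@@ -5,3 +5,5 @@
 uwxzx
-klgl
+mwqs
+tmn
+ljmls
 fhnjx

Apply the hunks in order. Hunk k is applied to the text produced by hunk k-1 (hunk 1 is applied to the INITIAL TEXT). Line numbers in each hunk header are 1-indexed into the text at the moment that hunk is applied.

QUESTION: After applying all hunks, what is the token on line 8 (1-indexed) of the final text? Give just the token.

Answer: ljmls

Derivation:
Hunk 1: at line 7 remove [ukhsl,lyrls] add [shjvb,olp] -> 13 lines: odssn njcmn eac dlz uwxzx klgl fhnjx cmele shjvb olp sim tlo vztta
Hunk 2: at line 7 remove [shjvb,olp,sim] add [koye] -> 11 lines: odssn njcmn eac dlz uwxzx klgl fhnjx cmele koye tlo vztta
Hunk 3: at line 5 remove [klgl] add [mwqs,tmn,ljmls] -> 13 lines: odssn njcmn eac dlz uwxzx mwqs tmn ljmls fhnjx cmele koye tlo vztta
Final line 8: ljmls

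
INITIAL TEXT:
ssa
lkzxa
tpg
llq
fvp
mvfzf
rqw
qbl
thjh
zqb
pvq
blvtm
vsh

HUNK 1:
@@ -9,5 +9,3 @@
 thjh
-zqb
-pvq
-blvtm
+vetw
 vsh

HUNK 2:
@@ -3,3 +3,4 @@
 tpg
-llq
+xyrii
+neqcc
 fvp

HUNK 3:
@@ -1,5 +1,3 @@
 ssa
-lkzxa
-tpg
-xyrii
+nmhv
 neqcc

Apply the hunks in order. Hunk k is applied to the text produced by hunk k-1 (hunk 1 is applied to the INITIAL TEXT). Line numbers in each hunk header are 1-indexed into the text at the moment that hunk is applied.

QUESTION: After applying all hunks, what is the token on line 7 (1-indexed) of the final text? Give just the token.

Hunk 1: at line 9 remove [zqb,pvq,blvtm] add [vetw] -> 11 lines: ssa lkzxa tpg llq fvp mvfzf rqw qbl thjh vetw vsh
Hunk 2: at line 3 remove [llq] add [xyrii,neqcc] -> 12 lines: ssa lkzxa tpg xyrii neqcc fvp mvfzf rqw qbl thjh vetw vsh
Hunk 3: at line 1 remove [lkzxa,tpg,xyrii] add [nmhv] -> 10 lines: ssa nmhv neqcc fvp mvfzf rqw qbl thjh vetw vsh
Final line 7: qbl

Answer: qbl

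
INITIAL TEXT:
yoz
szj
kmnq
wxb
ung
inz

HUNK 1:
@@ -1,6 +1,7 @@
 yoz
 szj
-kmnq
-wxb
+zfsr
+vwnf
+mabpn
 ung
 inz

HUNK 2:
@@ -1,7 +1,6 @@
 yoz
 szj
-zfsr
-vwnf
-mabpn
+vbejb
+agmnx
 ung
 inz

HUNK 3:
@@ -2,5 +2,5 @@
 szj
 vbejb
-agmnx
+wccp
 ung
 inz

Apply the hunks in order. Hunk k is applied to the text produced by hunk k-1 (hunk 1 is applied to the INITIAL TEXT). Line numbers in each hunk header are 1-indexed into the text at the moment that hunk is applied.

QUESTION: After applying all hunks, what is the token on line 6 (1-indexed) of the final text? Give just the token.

Answer: inz

Derivation:
Hunk 1: at line 1 remove [kmnq,wxb] add [zfsr,vwnf,mabpn] -> 7 lines: yoz szj zfsr vwnf mabpn ung inz
Hunk 2: at line 1 remove [zfsr,vwnf,mabpn] add [vbejb,agmnx] -> 6 lines: yoz szj vbejb agmnx ung inz
Hunk 3: at line 2 remove [agmnx] add [wccp] -> 6 lines: yoz szj vbejb wccp ung inz
Final line 6: inz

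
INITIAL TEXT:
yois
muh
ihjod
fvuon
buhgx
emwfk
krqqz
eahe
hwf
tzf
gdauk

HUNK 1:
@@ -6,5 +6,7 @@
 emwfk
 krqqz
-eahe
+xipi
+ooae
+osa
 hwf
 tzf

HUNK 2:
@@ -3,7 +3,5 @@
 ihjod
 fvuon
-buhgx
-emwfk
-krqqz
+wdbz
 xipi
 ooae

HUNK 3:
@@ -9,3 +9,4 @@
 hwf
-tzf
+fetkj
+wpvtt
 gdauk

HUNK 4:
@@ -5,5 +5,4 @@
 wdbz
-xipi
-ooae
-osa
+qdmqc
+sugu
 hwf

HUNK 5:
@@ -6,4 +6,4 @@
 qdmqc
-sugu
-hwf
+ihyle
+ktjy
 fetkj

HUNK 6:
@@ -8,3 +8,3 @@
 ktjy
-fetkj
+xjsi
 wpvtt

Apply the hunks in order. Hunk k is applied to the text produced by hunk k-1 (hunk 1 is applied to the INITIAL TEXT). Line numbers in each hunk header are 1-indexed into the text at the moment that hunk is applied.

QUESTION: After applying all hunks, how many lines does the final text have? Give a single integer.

Answer: 11

Derivation:
Hunk 1: at line 6 remove [eahe] add [xipi,ooae,osa] -> 13 lines: yois muh ihjod fvuon buhgx emwfk krqqz xipi ooae osa hwf tzf gdauk
Hunk 2: at line 3 remove [buhgx,emwfk,krqqz] add [wdbz] -> 11 lines: yois muh ihjod fvuon wdbz xipi ooae osa hwf tzf gdauk
Hunk 3: at line 9 remove [tzf] add [fetkj,wpvtt] -> 12 lines: yois muh ihjod fvuon wdbz xipi ooae osa hwf fetkj wpvtt gdauk
Hunk 4: at line 5 remove [xipi,ooae,osa] add [qdmqc,sugu] -> 11 lines: yois muh ihjod fvuon wdbz qdmqc sugu hwf fetkj wpvtt gdauk
Hunk 5: at line 6 remove [sugu,hwf] add [ihyle,ktjy] -> 11 lines: yois muh ihjod fvuon wdbz qdmqc ihyle ktjy fetkj wpvtt gdauk
Hunk 6: at line 8 remove [fetkj] add [xjsi] -> 11 lines: yois muh ihjod fvuon wdbz qdmqc ihyle ktjy xjsi wpvtt gdauk
Final line count: 11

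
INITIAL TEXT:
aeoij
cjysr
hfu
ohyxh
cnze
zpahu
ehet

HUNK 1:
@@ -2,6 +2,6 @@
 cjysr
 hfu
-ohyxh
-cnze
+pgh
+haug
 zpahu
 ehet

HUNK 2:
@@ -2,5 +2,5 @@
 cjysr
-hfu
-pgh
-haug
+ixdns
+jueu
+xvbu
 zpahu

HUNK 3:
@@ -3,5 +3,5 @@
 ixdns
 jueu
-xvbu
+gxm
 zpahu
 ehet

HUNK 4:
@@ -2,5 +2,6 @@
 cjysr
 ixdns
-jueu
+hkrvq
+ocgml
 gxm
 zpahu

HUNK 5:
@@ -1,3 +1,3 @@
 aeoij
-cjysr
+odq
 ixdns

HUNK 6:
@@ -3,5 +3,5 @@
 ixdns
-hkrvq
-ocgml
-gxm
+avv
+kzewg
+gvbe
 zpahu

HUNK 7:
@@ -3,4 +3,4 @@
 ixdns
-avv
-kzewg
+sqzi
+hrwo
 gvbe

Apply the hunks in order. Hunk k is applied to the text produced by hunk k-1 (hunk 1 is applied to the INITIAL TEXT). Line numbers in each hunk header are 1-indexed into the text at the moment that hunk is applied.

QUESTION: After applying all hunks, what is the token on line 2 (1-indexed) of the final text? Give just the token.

Answer: odq

Derivation:
Hunk 1: at line 2 remove [ohyxh,cnze] add [pgh,haug] -> 7 lines: aeoij cjysr hfu pgh haug zpahu ehet
Hunk 2: at line 2 remove [hfu,pgh,haug] add [ixdns,jueu,xvbu] -> 7 lines: aeoij cjysr ixdns jueu xvbu zpahu ehet
Hunk 3: at line 3 remove [xvbu] add [gxm] -> 7 lines: aeoij cjysr ixdns jueu gxm zpahu ehet
Hunk 4: at line 2 remove [jueu] add [hkrvq,ocgml] -> 8 lines: aeoij cjysr ixdns hkrvq ocgml gxm zpahu ehet
Hunk 5: at line 1 remove [cjysr] add [odq] -> 8 lines: aeoij odq ixdns hkrvq ocgml gxm zpahu ehet
Hunk 6: at line 3 remove [hkrvq,ocgml,gxm] add [avv,kzewg,gvbe] -> 8 lines: aeoij odq ixdns avv kzewg gvbe zpahu ehet
Hunk 7: at line 3 remove [avv,kzewg] add [sqzi,hrwo] -> 8 lines: aeoij odq ixdns sqzi hrwo gvbe zpahu ehet
Final line 2: odq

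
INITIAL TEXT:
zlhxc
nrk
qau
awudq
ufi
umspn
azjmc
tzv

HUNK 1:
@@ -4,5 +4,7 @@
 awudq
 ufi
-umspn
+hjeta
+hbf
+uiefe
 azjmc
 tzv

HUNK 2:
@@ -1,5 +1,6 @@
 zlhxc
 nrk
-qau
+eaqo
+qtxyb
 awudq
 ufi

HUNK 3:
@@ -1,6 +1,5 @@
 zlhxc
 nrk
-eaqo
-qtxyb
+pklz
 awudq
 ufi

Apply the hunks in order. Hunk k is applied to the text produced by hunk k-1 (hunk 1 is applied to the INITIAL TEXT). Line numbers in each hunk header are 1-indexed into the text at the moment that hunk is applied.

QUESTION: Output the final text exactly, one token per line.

Answer: zlhxc
nrk
pklz
awudq
ufi
hjeta
hbf
uiefe
azjmc
tzv

Derivation:
Hunk 1: at line 4 remove [umspn] add [hjeta,hbf,uiefe] -> 10 lines: zlhxc nrk qau awudq ufi hjeta hbf uiefe azjmc tzv
Hunk 2: at line 1 remove [qau] add [eaqo,qtxyb] -> 11 lines: zlhxc nrk eaqo qtxyb awudq ufi hjeta hbf uiefe azjmc tzv
Hunk 3: at line 1 remove [eaqo,qtxyb] add [pklz] -> 10 lines: zlhxc nrk pklz awudq ufi hjeta hbf uiefe azjmc tzv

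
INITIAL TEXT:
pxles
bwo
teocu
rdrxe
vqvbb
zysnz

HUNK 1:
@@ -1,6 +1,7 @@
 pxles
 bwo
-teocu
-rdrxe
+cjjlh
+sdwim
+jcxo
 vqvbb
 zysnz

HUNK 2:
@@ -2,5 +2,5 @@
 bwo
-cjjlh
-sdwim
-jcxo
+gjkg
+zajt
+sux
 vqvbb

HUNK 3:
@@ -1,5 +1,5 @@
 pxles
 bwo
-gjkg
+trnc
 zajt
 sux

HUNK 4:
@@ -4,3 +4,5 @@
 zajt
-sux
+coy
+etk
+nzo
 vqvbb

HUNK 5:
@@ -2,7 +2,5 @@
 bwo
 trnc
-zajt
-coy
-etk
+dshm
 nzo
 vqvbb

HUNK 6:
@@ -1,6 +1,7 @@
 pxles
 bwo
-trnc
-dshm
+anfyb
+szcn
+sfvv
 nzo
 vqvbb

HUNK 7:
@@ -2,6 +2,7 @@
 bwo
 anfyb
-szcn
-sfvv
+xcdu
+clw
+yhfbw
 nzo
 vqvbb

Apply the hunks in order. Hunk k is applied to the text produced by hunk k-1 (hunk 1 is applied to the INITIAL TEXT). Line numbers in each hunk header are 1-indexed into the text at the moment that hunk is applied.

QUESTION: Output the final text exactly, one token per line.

Hunk 1: at line 1 remove [teocu,rdrxe] add [cjjlh,sdwim,jcxo] -> 7 lines: pxles bwo cjjlh sdwim jcxo vqvbb zysnz
Hunk 2: at line 2 remove [cjjlh,sdwim,jcxo] add [gjkg,zajt,sux] -> 7 lines: pxles bwo gjkg zajt sux vqvbb zysnz
Hunk 3: at line 1 remove [gjkg] add [trnc] -> 7 lines: pxles bwo trnc zajt sux vqvbb zysnz
Hunk 4: at line 4 remove [sux] add [coy,etk,nzo] -> 9 lines: pxles bwo trnc zajt coy etk nzo vqvbb zysnz
Hunk 5: at line 2 remove [zajt,coy,etk] add [dshm] -> 7 lines: pxles bwo trnc dshm nzo vqvbb zysnz
Hunk 6: at line 1 remove [trnc,dshm] add [anfyb,szcn,sfvv] -> 8 lines: pxles bwo anfyb szcn sfvv nzo vqvbb zysnz
Hunk 7: at line 2 remove [szcn,sfvv] add [xcdu,clw,yhfbw] -> 9 lines: pxles bwo anfyb xcdu clw yhfbw nzo vqvbb zysnz

Answer: pxles
bwo
anfyb
xcdu
clw
yhfbw
nzo
vqvbb
zysnz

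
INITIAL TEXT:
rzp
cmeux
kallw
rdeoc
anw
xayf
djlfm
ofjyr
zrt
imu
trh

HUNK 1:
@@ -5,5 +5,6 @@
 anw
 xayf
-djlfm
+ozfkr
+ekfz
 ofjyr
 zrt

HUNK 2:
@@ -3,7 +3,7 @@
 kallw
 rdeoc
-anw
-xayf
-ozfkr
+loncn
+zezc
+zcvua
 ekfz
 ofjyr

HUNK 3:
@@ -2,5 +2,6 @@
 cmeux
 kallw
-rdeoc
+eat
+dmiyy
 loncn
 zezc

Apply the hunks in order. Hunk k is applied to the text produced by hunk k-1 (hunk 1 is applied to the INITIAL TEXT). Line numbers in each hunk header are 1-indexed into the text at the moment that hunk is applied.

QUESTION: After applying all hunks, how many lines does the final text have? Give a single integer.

Answer: 13

Derivation:
Hunk 1: at line 5 remove [djlfm] add [ozfkr,ekfz] -> 12 lines: rzp cmeux kallw rdeoc anw xayf ozfkr ekfz ofjyr zrt imu trh
Hunk 2: at line 3 remove [anw,xayf,ozfkr] add [loncn,zezc,zcvua] -> 12 lines: rzp cmeux kallw rdeoc loncn zezc zcvua ekfz ofjyr zrt imu trh
Hunk 3: at line 2 remove [rdeoc] add [eat,dmiyy] -> 13 lines: rzp cmeux kallw eat dmiyy loncn zezc zcvua ekfz ofjyr zrt imu trh
Final line count: 13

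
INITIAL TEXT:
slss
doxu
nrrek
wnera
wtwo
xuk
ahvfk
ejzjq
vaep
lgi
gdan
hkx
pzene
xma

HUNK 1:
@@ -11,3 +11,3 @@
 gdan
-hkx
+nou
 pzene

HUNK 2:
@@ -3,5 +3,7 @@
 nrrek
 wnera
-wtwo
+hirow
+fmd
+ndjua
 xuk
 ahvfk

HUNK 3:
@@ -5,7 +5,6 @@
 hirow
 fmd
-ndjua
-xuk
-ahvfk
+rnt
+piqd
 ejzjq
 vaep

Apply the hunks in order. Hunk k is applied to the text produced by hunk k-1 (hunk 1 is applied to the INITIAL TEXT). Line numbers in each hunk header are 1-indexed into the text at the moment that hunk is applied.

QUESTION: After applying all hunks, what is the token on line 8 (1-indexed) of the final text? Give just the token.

Hunk 1: at line 11 remove [hkx] add [nou] -> 14 lines: slss doxu nrrek wnera wtwo xuk ahvfk ejzjq vaep lgi gdan nou pzene xma
Hunk 2: at line 3 remove [wtwo] add [hirow,fmd,ndjua] -> 16 lines: slss doxu nrrek wnera hirow fmd ndjua xuk ahvfk ejzjq vaep lgi gdan nou pzene xma
Hunk 3: at line 5 remove [ndjua,xuk,ahvfk] add [rnt,piqd] -> 15 lines: slss doxu nrrek wnera hirow fmd rnt piqd ejzjq vaep lgi gdan nou pzene xma
Final line 8: piqd

Answer: piqd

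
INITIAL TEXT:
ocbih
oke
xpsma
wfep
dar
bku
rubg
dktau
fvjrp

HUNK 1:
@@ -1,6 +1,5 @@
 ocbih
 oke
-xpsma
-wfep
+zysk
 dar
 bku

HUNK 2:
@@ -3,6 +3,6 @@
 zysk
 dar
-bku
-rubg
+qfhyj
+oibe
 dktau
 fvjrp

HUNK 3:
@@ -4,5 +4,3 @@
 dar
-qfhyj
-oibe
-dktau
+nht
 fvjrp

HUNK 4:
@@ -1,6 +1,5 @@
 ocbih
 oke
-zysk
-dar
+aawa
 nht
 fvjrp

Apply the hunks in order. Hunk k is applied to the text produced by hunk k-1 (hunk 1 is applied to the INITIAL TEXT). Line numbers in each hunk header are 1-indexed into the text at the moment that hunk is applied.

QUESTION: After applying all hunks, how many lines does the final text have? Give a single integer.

Hunk 1: at line 1 remove [xpsma,wfep] add [zysk] -> 8 lines: ocbih oke zysk dar bku rubg dktau fvjrp
Hunk 2: at line 3 remove [bku,rubg] add [qfhyj,oibe] -> 8 lines: ocbih oke zysk dar qfhyj oibe dktau fvjrp
Hunk 3: at line 4 remove [qfhyj,oibe,dktau] add [nht] -> 6 lines: ocbih oke zysk dar nht fvjrp
Hunk 4: at line 1 remove [zysk,dar] add [aawa] -> 5 lines: ocbih oke aawa nht fvjrp
Final line count: 5

Answer: 5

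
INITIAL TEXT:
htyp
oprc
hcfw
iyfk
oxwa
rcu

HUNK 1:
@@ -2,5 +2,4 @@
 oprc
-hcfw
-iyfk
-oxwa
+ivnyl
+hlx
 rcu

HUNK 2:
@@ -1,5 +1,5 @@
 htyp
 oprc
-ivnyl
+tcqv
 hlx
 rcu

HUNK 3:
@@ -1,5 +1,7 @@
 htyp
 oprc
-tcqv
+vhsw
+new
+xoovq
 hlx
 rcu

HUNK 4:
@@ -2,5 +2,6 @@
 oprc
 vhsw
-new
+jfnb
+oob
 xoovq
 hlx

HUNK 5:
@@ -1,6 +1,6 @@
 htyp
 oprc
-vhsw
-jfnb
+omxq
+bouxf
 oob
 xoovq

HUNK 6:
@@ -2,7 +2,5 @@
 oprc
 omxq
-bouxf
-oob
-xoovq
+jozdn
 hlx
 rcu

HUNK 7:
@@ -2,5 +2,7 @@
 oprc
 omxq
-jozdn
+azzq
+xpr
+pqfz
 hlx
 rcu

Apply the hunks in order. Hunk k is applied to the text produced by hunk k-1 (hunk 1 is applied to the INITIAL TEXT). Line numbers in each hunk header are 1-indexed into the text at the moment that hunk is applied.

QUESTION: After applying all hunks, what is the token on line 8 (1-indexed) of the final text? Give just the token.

Answer: rcu

Derivation:
Hunk 1: at line 2 remove [hcfw,iyfk,oxwa] add [ivnyl,hlx] -> 5 lines: htyp oprc ivnyl hlx rcu
Hunk 2: at line 1 remove [ivnyl] add [tcqv] -> 5 lines: htyp oprc tcqv hlx rcu
Hunk 3: at line 1 remove [tcqv] add [vhsw,new,xoovq] -> 7 lines: htyp oprc vhsw new xoovq hlx rcu
Hunk 4: at line 2 remove [new] add [jfnb,oob] -> 8 lines: htyp oprc vhsw jfnb oob xoovq hlx rcu
Hunk 5: at line 1 remove [vhsw,jfnb] add [omxq,bouxf] -> 8 lines: htyp oprc omxq bouxf oob xoovq hlx rcu
Hunk 6: at line 2 remove [bouxf,oob,xoovq] add [jozdn] -> 6 lines: htyp oprc omxq jozdn hlx rcu
Hunk 7: at line 2 remove [jozdn] add [azzq,xpr,pqfz] -> 8 lines: htyp oprc omxq azzq xpr pqfz hlx rcu
Final line 8: rcu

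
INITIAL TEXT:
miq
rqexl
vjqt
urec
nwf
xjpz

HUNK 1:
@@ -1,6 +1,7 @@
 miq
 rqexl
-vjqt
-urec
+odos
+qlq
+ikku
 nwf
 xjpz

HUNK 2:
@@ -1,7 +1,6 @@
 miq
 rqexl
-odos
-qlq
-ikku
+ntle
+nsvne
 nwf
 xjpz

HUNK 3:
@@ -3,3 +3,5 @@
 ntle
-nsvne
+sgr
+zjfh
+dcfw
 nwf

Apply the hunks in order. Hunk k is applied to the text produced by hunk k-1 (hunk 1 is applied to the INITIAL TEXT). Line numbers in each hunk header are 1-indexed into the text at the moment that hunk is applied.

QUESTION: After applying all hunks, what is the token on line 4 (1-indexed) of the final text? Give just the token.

Hunk 1: at line 1 remove [vjqt,urec] add [odos,qlq,ikku] -> 7 lines: miq rqexl odos qlq ikku nwf xjpz
Hunk 2: at line 1 remove [odos,qlq,ikku] add [ntle,nsvne] -> 6 lines: miq rqexl ntle nsvne nwf xjpz
Hunk 3: at line 3 remove [nsvne] add [sgr,zjfh,dcfw] -> 8 lines: miq rqexl ntle sgr zjfh dcfw nwf xjpz
Final line 4: sgr

Answer: sgr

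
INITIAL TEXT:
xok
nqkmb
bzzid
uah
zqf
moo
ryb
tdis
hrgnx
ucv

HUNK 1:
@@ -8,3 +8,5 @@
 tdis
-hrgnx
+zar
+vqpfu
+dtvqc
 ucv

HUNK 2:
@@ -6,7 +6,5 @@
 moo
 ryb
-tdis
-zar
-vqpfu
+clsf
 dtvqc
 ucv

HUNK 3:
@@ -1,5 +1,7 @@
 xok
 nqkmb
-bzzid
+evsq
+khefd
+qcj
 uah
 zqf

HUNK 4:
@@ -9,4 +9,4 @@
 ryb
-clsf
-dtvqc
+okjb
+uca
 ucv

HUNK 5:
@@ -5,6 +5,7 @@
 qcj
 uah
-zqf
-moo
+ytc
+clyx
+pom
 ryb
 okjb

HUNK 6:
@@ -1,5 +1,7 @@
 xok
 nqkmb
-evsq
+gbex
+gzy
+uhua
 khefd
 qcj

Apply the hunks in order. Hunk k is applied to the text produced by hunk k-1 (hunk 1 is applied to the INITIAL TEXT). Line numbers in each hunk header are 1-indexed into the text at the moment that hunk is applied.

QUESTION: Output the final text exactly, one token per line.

Hunk 1: at line 8 remove [hrgnx] add [zar,vqpfu,dtvqc] -> 12 lines: xok nqkmb bzzid uah zqf moo ryb tdis zar vqpfu dtvqc ucv
Hunk 2: at line 6 remove [tdis,zar,vqpfu] add [clsf] -> 10 lines: xok nqkmb bzzid uah zqf moo ryb clsf dtvqc ucv
Hunk 3: at line 1 remove [bzzid] add [evsq,khefd,qcj] -> 12 lines: xok nqkmb evsq khefd qcj uah zqf moo ryb clsf dtvqc ucv
Hunk 4: at line 9 remove [clsf,dtvqc] add [okjb,uca] -> 12 lines: xok nqkmb evsq khefd qcj uah zqf moo ryb okjb uca ucv
Hunk 5: at line 5 remove [zqf,moo] add [ytc,clyx,pom] -> 13 lines: xok nqkmb evsq khefd qcj uah ytc clyx pom ryb okjb uca ucv
Hunk 6: at line 1 remove [evsq] add [gbex,gzy,uhua] -> 15 lines: xok nqkmb gbex gzy uhua khefd qcj uah ytc clyx pom ryb okjb uca ucv

Answer: xok
nqkmb
gbex
gzy
uhua
khefd
qcj
uah
ytc
clyx
pom
ryb
okjb
uca
ucv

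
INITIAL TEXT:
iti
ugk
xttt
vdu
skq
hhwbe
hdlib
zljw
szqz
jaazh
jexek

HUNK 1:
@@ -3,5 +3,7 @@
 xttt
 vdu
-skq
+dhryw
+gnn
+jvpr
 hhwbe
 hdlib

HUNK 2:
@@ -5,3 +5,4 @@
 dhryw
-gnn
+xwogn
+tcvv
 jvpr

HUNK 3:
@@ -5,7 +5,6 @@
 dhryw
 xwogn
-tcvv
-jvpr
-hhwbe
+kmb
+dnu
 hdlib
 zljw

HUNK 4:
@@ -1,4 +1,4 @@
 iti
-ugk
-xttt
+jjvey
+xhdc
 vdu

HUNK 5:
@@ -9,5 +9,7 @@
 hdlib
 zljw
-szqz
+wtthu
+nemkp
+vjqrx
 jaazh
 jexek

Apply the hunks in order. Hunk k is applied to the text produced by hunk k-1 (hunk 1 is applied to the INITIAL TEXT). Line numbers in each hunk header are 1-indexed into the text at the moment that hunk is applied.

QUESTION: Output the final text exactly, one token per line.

Hunk 1: at line 3 remove [skq] add [dhryw,gnn,jvpr] -> 13 lines: iti ugk xttt vdu dhryw gnn jvpr hhwbe hdlib zljw szqz jaazh jexek
Hunk 2: at line 5 remove [gnn] add [xwogn,tcvv] -> 14 lines: iti ugk xttt vdu dhryw xwogn tcvv jvpr hhwbe hdlib zljw szqz jaazh jexek
Hunk 3: at line 5 remove [tcvv,jvpr,hhwbe] add [kmb,dnu] -> 13 lines: iti ugk xttt vdu dhryw xwogn kmb dnu hdlib zljw szqz jaazh jexek
Hunk 4: at line 1 remove [ugk,xttt] add [jjvey,xhdc] -> 13 lines: iti jjvey xhdc vdu dhryw xwogn kmb dnu hdlib zljw szqz jaazh jexek
Hunk 5: at line 9 remove [szqz] add [wtthu,nemkp,vjqrx] -> 15 lines: iti jjvey xhdc vdu dhryw xwogn kmb dnu hdlib zljw wtthu nemkp vjqrx jaazh jexek

Answer: iti
jjvey
xhdc
vdu
dhryw
xwogn
kmb
dnu
hdlib
zljw
wtthu
nemkp
vjqrx
jaazh
jexek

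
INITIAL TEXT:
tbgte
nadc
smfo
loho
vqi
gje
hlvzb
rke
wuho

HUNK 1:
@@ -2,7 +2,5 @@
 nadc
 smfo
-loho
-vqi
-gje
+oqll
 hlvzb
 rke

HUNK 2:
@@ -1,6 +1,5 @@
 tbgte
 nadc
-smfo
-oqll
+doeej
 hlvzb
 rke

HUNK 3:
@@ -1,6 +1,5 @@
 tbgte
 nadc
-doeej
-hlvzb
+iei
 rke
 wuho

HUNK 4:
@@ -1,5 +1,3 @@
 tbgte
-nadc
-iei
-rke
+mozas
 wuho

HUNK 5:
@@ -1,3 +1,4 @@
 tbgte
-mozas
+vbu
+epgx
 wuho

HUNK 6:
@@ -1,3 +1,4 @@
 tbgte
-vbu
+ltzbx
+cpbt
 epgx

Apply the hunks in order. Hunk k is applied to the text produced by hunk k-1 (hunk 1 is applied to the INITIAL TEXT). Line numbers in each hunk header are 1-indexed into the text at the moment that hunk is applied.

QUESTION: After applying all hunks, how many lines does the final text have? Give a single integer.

Answer: 5

Derivation:
Hunk 1: at line 2 remove [loho,vqi,gje] add [oqll] -> 7 lines: tbgte nadc smfo oqll hlvzb rke wuho
Hunk 2: at line 1 remove [smfo,oqll] add [doeej] -> 6 lines: tbgte nadc doeej hlvzb rke wuho
Hunk 3: at line 1 remove [doeej,hlvzb] add [iei] -> 5 lines: tbgte nadc iei rke wuho
Hunk 4: at line 1 remove [nadc,iei,rke] add [mozas] -> 3 lines: tbgte mozas wuho
Hunk 5: at line 1 remove [mozas] add [vbu,epgx] -> 4 lines: tbgte vbu epgx wuho
Hunk 6: at line 1 remove [vbu] add [ltzbx,cpbt] -> 5 lines: tbgte ltzbx cpbt epgx wuho
Final line count: 5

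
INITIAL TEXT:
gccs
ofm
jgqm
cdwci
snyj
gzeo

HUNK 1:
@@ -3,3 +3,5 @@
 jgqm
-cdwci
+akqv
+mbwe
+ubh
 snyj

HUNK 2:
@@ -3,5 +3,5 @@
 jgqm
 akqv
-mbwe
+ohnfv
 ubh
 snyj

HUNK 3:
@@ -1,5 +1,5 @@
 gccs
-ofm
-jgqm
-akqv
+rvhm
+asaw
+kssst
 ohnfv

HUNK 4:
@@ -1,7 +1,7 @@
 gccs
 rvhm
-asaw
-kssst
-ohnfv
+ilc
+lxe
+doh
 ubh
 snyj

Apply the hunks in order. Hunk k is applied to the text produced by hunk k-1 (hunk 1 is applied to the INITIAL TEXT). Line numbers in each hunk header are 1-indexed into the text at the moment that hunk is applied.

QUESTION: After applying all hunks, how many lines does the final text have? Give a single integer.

Hunk 1: at line 3 remove [cdwci] add [akqv,mbwe,ubh] -> 8 lines: gccs ofm jgqm akqv mbwe ubh snyj gzeo
Hunk 2: at line 3 remove [mbwe] add [ohnfv] -> 8 lines: gccs ofm jgqm akqv ohnfv ubh snyj gzeo
Hunk 3: at line 1 remove [ofm,jgqm,akqv] add [rvhm,asaw,kssst] -> 8 lines: gccs rvhm asaw kssst ohnfv ubh snyj gzeo
Hunk 4: at line 1 remove [asaw,kssst,ohnfv] add [ilc,lxe,doh] -> 8 lines: gccs rvhm ilc lxe doh ubh snyj gzeo
Final line count: 8

Answer: 8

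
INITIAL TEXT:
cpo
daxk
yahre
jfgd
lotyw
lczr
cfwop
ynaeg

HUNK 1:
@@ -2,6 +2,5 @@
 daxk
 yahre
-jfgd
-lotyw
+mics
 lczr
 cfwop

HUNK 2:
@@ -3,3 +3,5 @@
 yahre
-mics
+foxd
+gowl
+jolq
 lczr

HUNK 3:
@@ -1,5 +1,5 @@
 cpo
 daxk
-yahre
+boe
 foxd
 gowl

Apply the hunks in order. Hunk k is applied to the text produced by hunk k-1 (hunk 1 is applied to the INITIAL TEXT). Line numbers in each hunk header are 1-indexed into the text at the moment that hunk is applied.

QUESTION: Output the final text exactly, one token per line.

Hunk 1: at line 2 remove [jfgd,lotyw] add [mics] -> 7 lines: cpo daxk yahre mics lczr cfwop ynaeg
Hunk 2: at line 3 remove [mics] add [foxd,gowl,jolq] -> 9 lines: cpo daxk yahre foxd gowl jolq lczr cfwop ynaeg
Hunk 3: at line 1 remove [yahre] add [boe] -> 9 lines: cpo daxk boe foxd gowl jolq lczr cfwop ynaeg

Answer: cpo
daxk
boe
foxd
gowl
jolq
lczr
cfwop
ynaeg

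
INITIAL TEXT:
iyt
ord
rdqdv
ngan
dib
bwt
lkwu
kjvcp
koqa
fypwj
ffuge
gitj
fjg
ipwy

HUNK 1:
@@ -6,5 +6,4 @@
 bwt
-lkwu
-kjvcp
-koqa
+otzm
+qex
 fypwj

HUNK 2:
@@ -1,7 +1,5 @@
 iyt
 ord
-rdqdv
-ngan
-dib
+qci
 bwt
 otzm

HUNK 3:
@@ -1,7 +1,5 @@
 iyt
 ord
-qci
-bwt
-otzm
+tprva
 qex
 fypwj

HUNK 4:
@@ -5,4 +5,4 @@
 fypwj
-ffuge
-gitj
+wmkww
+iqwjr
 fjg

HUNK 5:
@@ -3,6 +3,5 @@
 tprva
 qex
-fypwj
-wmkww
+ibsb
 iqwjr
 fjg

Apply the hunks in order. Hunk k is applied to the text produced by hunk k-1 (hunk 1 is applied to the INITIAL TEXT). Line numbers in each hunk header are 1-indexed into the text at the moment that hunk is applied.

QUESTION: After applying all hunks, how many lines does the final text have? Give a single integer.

Hunk 1: at line 6 remove [lkwu,kjvcp,koqa] add [otzm,qex] -> 13 lines: iyt ord rdqdv ngan dib bwt otzm qex fypwj ffuge gitj fjg ipwy
Hunk 2: at line 1 remove [rdqdv,ngan,dib] add [qci] -> 11 lines: iyt ord qci bwt otzm qex fypwj ffuge gitj fjg ipwy
Hunk 3: at line 1 remove [qci,bwt,otzm] add [tprva] -> 9 lines: iyt ord tprva qex fypwj ffuge gitj fjg ipwy
Hunk 4: at line 5 remove [ffuge,gitj] add [wmkww,iqwjr] -> 9 lines: iyt ord tprva qex fypwj wmkww iqwjr fjg ipwy
Hunk 5: at line 3 remove [fypwj,wmkww] add [ibsb] -> 8 lines: iyt ord tprva qex ibsb iqwjr fjg ipwy
Final line count: 8

Answer: 8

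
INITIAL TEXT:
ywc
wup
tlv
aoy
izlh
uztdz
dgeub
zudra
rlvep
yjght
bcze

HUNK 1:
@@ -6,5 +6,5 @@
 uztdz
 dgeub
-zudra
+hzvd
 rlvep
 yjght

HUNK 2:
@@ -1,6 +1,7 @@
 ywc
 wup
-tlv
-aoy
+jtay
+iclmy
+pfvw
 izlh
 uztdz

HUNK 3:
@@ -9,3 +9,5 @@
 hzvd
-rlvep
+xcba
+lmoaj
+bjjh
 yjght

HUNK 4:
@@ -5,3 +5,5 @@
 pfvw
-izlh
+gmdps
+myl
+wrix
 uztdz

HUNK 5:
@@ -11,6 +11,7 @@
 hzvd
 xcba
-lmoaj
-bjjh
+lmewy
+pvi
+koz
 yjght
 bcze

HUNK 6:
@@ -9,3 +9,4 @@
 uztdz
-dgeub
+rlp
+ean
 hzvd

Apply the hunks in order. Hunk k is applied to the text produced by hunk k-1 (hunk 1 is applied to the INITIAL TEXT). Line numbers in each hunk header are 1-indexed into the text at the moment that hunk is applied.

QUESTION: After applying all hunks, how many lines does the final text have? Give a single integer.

Answer: 18

Derivation:
Hunk 1: at line 6 remove [zudra] add [hzvd] -> 11 lines: ywc wup tlv aoy izlh uztdz dgeub hzvd rlvep yjght bcze
Hunk 2: at line 1 remove [tlv,aoy] add [jtay,iclmy,pfvw] -> 12 lines: ywc wup jtay iclmy pfvw izlh uztdz dgeub hzvd rlvep yjght bcze
Hunk 3: at line 9 remove [rlvep] add [xcba,lmoaj,bjjh] -> 14 lines: ywc wup jtay iclmy pfvw izlh uztdz dgeub hzvd xcba lmoaj bjjh yjght bcze
Hunk 4: at line 5 remove [izlh] add [gmdps,myl,wrix] -> 16 lines: ywc wup jtay iclmy pfvw gmdps myl wrix uztdz dgeub hzvd xcba lmoaj bjjh yjght bcze
Hunk 5: at line 11 remove [lmoaj,bjjh] add [lmewy,pvi,koz] -> 17 lines: ywc wup jtay iclmy pfvw gmdps myl wrix uztdz dgeub hzvd xcba lmewy pvi koz yjght bcze
Hunk 6: at line 9 remove [dgeub] add [rlp,ean] -> 18 lines: ywc wup jtay iclmy pfvw gmdps myl wrix uztdz rlp ean hzvd xcba lmewy pvi koz yjght bcze
Final line count: 18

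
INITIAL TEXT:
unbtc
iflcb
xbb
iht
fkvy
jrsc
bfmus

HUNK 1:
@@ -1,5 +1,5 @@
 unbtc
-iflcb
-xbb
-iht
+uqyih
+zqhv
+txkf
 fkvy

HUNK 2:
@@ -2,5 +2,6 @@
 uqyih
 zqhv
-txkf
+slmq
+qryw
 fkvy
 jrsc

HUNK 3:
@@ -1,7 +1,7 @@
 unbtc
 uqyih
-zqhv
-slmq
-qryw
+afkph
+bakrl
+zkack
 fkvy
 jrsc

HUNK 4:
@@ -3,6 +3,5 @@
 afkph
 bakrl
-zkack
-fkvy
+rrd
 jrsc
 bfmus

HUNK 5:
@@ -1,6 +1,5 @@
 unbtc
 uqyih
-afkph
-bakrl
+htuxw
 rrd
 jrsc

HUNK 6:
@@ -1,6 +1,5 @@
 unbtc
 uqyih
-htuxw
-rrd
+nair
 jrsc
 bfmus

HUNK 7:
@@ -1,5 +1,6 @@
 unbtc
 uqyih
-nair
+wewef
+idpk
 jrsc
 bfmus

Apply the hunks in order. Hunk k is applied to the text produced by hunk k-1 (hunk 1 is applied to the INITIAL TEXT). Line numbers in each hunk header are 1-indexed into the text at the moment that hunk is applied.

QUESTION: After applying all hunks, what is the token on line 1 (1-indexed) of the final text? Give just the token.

Answer: unbtc

Derivation:
Hunk 1: at line 1 remove [iflcb,xbb,iht] add [uqyih,zqhv,txkf] -> 7 lines: unbtc uqyih zqhv txkf fkvy jrsc bfmus
Hunk 2: at line 2 remove [txkf] add [slmq,qryw] -> 8 lines: unbtc uqyih zqhv slmq qryw fkvy jrsc bfmus
Hunk 3: at line 1 remove [zqhv,slmq,qryw] add [afkph,bakrl,zkack] -> 8 lines: unbtc uqyih afkph bakrl zkack fkvy jrsc bfmus
Hunk 4: at line 3 remove [zkack,fkvy] add [rrd] -> 7 lines: unbtc uqyih afkph bakrl rrd jrsc bfmus
Hunk 5: at line 1 remove [afkph,bakrl] add [htuxw] -> 6 lines: unbtc uqyih htuxw rrd jrsc bfmus
Hunk 6: at line 1 remove [htuxw,rrd] add [nair] -> 5 lines: unbtc uqyih nair jrsc bfmus
Hunk 7: at line 1 remove [nair] add [wewef,idpk] -> 6 lines: unbtc uqyih wewef idpk jrsc bfmus
Final line 1: unbtc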